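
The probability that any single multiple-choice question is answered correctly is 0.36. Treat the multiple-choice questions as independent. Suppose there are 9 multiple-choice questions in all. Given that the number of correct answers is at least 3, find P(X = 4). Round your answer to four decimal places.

0.3314

X ~ Binomial(9, 0.36). Want P(X=4 | X≥3) = P(X=4) / P(X≥3).
P(X=4) = C(9,4)·0.36^4·0.64^5 = 0.227238
P(X≥3) = 1 − 0.018014 − 0.091198 − 0.205195 = 0.685592
Ratio = 0.227238 / 0.685592 = 0.331447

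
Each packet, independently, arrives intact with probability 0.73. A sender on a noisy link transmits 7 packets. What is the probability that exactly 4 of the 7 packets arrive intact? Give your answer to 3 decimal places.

X ~ Binomial(n=7, p=0.73).
P(X=4) = C(7,4) · p^4 · (1−p)^3
= 35 · 0.28398 · 0.019683 = 0.19564

0.196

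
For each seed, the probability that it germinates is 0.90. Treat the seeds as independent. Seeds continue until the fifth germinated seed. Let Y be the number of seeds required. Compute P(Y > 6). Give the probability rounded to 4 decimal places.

0.1143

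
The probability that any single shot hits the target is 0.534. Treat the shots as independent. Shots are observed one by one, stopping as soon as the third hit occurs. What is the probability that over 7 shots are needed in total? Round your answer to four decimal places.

0.1746

Needing more than 7 shots ⇔ fewer than 3 successes in the first 7. With X ~ Binomial(7, 0.534), P(Y > 7) = P(X ≤ 2).
  k=0: C(7,0)·0.534^0·0.466^7 = 0.004772
  k=1: C(7,1)·0.534^1·0.466^6 = 0.038278
  k=2: C(7,2)·0.534^2·0.466^5 = 0.131593
P(X ≤ 2) = 0.174643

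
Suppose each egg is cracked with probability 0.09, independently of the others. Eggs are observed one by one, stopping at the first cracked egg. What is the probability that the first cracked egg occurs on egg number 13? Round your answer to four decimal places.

0.0290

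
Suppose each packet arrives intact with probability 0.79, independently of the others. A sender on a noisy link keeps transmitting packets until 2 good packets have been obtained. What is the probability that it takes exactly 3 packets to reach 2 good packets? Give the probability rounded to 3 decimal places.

Y = trial on which the second success occurs; negative binomial, r=2, p=0.79.
P(Y=3) = C(2,1) · p^2 · (1−p)^1
= 2 · 0.6241 · 0.21 = 0.26212

0.262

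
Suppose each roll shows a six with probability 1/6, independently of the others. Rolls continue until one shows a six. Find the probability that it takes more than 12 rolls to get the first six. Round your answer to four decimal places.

Y = number of rolls to the first success; geometric, p = 0.166667.
P(Y > 12) = P(first 12 all fail) = (1−p)^12 = 0.112157

0.1122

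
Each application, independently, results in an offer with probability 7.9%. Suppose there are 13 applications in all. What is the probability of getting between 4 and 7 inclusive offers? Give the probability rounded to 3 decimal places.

0.016

X ~ Binomial(13, 0.079); P(4 ≤ X ≤ 7) = Σ C(13,k) p^k (1−p)^(13−k) over k:
  k=4: C(13,4)·0.079^4·0.921^9 = 0.01328
  k=5: C(13,5)·0.079^5·0.921^8 = 0.00205
  k=6: C(13,6)·0.079^6·0.921^7 = 0.00023
  k=7: C(13,7)·0.079^7·0.921^6 = 0.00002
Total = 0.01558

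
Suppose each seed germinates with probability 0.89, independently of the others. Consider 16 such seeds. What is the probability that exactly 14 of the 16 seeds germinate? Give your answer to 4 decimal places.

0.2841

X ~ Binomial(n=16, p=0.89).
P(X=14) = C(16,14) · p^14 · (1−p)^2
= 120 · 0.19564 · 0.0121 = 0.284071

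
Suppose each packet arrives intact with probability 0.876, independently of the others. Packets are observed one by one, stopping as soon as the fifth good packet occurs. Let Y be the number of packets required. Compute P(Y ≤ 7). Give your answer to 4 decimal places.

0.9546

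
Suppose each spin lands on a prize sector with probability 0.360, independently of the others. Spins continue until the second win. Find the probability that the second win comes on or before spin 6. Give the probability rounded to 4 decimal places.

Finishing within 6 spins ⇔ at least 2 successes in the first 6. With X ~ Binomial(6, 0.36), P(Y ≤ 6) = 1 − P(X ≤ 1).
  k=0: C(6,0)·0.36^0·0.64^6 = 0.068719
  k=1: C(6,1)·0.36^1·0.64^5 = 0.231928
1 − 0.300648 = 0.699352

0.6994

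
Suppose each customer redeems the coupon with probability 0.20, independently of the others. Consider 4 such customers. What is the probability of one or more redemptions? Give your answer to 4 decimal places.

P(at least one) = 1 − P(none) = 1 − (1 − 0.20)^4
= 1 − 0.409600 = 0.590400

0.5904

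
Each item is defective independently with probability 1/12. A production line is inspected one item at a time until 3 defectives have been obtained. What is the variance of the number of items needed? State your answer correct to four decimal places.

Y = total items until the third success; negative binomial with r=3, p=0.083333.
Var(Y) = r(1−p)/p² = 3·0.916667 / 0.083333² = 396.000000

396.0000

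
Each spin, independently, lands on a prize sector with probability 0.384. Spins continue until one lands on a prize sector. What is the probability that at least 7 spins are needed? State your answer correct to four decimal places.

0.0546

Y = number of spins to the first success; geometric, p = 0.384.
P(Y > 6) = P(first 6 all fail) = (1−p)^6 = 0.054637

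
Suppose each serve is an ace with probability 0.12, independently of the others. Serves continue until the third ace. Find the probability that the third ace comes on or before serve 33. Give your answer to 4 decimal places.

0.7745

Finishing within 33 serves ⇔ at least 3 successes in the first 33. With X ~ Binomial(33, 0.12), P(Y ≤ 33) = 1 − P(X ≤ 2).
  k=0: C(33,0)·0.12^0·0.88^33 = 0.014721
  k=1: C(33,1)·0.12^1·0.88^32 = 0.066243
  k=2: C(33,2)·0.12^2·0.88^31 = 0.144530
1 − 0.225494 = 0.774506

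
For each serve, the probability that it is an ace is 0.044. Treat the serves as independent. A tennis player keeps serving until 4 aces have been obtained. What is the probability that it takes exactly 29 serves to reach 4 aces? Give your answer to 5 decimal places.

0.00399

Y = trial on which the fourth success occurs; negative binomial, r=4, p=0.044.
P(Y=29) = C(28,3) · p^4 · (1−p)^25
= 3276 · 3.7481e-06 · 0.32467 = 0.0039866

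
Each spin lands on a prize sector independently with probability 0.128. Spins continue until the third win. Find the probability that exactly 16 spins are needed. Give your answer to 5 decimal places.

Y = trial on which the third success occurs; negative binomial, r=3, p=0.128.
P(Y=16) = C(15,2) · p^3 · (1−p)^13
= 105 · 0.0020972 · 0.16854 = 0.0371136

0.03711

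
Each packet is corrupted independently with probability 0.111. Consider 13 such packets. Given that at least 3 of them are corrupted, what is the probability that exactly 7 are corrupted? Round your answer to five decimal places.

X ~ Binomial(13, 0.111). Want P(X=7 | X≥3) = P(X=7) / P(X≥3).
P(X=7) = C(13,7)·0.111^7·0.889^6 = 0.0001759
P(X≥3) = 1 − 0.2166321 − 0.3516312 − 0.2634268 = 0.1683098
Ratio = 0.0001759 / 0.1683098 = 0.0010449

0.00104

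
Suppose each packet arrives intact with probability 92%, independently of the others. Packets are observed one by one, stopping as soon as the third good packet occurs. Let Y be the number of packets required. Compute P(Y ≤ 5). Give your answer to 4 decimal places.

Finishing within 5 packets ⇔ at least 3 successes in the first 5. With X ~ Binomial(5, 0.92), P(Y ≤ 5) = 1 − P(X ≤ 2).
  k=0: C(5,0)·0.92^0·0.08^5 = 0.000003
  k=1: C(5,1)·0.92^1·0.08^4 = 0.000188
  k=2: C(5,2)·0.92^2·0.08^3 = 0.004334
1 − 0.004525 = 0.995475

0.9955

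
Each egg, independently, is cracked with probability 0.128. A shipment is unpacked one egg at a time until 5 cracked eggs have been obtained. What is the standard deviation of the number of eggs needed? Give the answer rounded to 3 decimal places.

Y = total eggs until the fifth success; negative binomial with r=5, p=0.128.
SD(Y) = √[r(1−p)/p²] = √(266.11328) = 16.31298

16.313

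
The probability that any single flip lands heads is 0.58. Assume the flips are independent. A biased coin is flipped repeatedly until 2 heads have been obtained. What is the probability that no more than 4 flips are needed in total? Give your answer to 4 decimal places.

0.7970

Finishing within 4 flips ⇔ at least 2 successes in the first 4. With X ~ Binomial(4, 0.58), P(Y ≤ 4) = 1 − P(X ≤ 1).
  k=0: C(4,0)·0.58^0·0.42^4 = 0.031117
  k=1: C(4,1)·0.58^1·0.42^3 = 0.171884
1 − 0.203001 = 0.796999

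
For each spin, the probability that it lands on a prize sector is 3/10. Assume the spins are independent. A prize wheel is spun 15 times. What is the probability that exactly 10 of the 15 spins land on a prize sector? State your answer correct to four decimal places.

0.0030

X ~ Binomial(n=15, p=0.30).
P(X=10) = C(15,10) · p^10 · (1−p)^5
= 3003 · 5.9049e-06 · 0.16807 = 0.002980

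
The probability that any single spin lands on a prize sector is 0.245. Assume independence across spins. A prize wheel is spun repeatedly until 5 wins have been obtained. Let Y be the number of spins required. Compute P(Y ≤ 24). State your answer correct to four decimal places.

0.7354

Finishing within 24 spins ⇔ at least 5 successes in the first 24. With X ~ Binomial(24, 0.245), P(Y ≤ 24) = 1 − P(X ≤ 4).
  k=0: C(24,0)·0.245^0·0.755^24 = 0.001177
  k=1: C(24,1)·0.245^1·0.755^23 = 0.009166
  k=2: C(24,2)·0.245^2·0.755^22 = 0.034204
  k=3: C(24,3)·0.245^3·0.755^21 = 0.081394
  k=4: C(24,4)·0.245^4·0.755^20 = 0.138667
1 − 0.264608 = 0.735392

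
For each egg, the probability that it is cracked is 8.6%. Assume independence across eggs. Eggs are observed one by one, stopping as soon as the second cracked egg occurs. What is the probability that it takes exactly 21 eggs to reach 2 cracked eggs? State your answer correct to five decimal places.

Y = trial on which the second success occurs; negative binomial, r=2, p=0.086.
P(Y=21) = C(20,1) · p^2 · (1−p)^19
= 20 · 0.007396 · 0.18112 = 0.0267920

0.02679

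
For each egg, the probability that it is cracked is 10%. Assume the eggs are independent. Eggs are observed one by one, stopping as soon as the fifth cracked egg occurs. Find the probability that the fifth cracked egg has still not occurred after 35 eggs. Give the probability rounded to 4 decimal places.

0.7307

Needing more than 35 eggs ⇔ fewer than 5 successes in the first 35. With X ~ Binomial(35, 0.10), P(Y > 35) = P(X ≤ 4).
  k=0: C(35,0)·0.10^0·0.90^35 = 0.025032
  k=1: C(35,1)·0.10^1·0.90^34 = 0.097345
  k=2: C(35,2)·0.10^2·0.90^33 = 0.183874
  k=3: C(35,3)·0.10^3·0.90^32 = 0.224735
  k=4: C(35,4)·0.10^4·0.90^31 = 0.199764
P(X ≤ 4) = 0.730749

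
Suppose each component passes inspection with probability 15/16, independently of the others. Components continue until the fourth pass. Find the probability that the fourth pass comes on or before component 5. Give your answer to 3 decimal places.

0.966

Finishing within 5 components ⇔ at least 4 successes in the first 5. With X ~ Binomial(5, 0.9375), P(Y ≤ 5) = 1 − P(X ≤ 3).
  k=0: C(5,0)·0.9375^0·0.0625^5 = 0.00000
  k=1: C(5,1)·0.9375^1·0.0625^4 = 0.00007
  k=2: C(5,2)·0.9375^2·0.0625^3 = 0.00215
  k=3: C(5,3)·0.9375^3·0.0625^2 = 0.03219
1 − 0.03440 = 0.96560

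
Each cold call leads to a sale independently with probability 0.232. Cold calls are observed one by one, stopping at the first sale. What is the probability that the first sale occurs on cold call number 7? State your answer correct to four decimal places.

0.0476

Geometric (trials to first success), p = 0.232.
P(Y = 7) = (1−p)^6 · p = 0.2052 · 0.232 = 0.047605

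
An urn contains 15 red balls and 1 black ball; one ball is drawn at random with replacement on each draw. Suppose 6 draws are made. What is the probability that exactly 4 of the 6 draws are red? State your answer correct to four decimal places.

0.0453

X ~ Binomial(n=6, p=0.9375).
P(X=4) = C(6,4) · p^4 · (1−p)^2
= 15 · 0.77248 · 0.0039062 = 0.045262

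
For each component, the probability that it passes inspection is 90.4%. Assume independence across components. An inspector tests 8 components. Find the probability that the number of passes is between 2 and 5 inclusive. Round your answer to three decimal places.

0.034

X ~ Binomial(8, 0.904); P(2 ≤ X ≤ 5) = Σ C(8,k) p^k (1−p)^(8−k) over k:
  k=2: C(8,2)·0.904^2·0.096^6 = 0.00002
  k=3: C(8,3)·0.904^3·0.096^5 = 0.00034
  k=4: C(8,4)·0.904^4·0.096^4 = 0.00397
  k=5: C(8,5)·0.904^5·0.096^3 = 0.02991
Total = 0.03424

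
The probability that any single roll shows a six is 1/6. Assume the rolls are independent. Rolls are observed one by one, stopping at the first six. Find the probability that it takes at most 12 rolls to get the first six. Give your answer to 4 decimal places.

0.8878

Y = number of rolls to the first success; geometric, p = 0.166667.
P(Y ≤ 12) = 1 − (1−p)^12 = 1 − 0.112157 = 0.887843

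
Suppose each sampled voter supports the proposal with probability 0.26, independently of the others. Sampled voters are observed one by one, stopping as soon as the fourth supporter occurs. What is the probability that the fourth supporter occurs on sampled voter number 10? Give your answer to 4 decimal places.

0.0630

Y = trial on which the fourth success occurs; negative binomial, r=4, p=0.26.
P(Y=10) = C(9,3) · p^4 · (1−p)^6
= 84 · 0.0045698 · 0.16421 = 0.063032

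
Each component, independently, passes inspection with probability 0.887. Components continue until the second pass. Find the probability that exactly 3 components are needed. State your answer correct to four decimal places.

0.1778

Y = trial on which the second success occurs; negative binomial, r=2, p=0.887.
P(Y=3) = C(2,1) · p^2 · (1−p)^1
= 2 · 0.78677 · 0.113 = 0.177810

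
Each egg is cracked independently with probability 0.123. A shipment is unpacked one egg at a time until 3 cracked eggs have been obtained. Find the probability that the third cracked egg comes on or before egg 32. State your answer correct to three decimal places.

0.771

Finishing within 32 eggs ⇔ at least 3 successes in the first 32. With X ~ Binomial(32, 0.123), P(Y ≤ 32) = 1 − P(X ≤ 2).
  k=0: C(32,0)·0.123^0·0.877^32 = 0.01500
  k=1: C(32,1)·0.123^1·0.877^31 = 0.06730
  k=2: C(32,2)·0.123^2·0.877^30 = 0.14631
1 − 0.22861 = 0.77139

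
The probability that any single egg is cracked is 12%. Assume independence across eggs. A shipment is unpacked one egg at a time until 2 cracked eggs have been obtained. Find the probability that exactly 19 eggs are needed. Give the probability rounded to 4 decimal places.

0.0295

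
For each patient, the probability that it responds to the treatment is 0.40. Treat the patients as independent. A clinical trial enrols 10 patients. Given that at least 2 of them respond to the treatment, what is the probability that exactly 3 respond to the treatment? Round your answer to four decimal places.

0.2254

X ~ Binomial(10, 0.40). Want P(X=3 | X≥2) = P(X=3) / P(X≥2).
P(X=3) = C(10,3)·0.40^3·0.60^7 = 0.214991
P(X≥2) = 1 − 0.006047 − 0.040311 = 0.953643
Ratio = 0.214991 / 0.953643 = 0.225442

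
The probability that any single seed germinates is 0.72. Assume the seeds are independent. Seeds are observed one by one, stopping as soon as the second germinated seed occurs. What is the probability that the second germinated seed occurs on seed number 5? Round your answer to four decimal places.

Y = trial on which the second success occurs; negative binomial, r=2, p=0.72.
P(Y=5) = C(4,1) · p^2 · (1−p)^3
= 4 · 0.5184 · 0.021952 = 0.045520

0.0455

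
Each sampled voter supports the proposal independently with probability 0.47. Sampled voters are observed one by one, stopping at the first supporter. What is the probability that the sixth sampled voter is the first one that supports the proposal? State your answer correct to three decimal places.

Geometric (trials to first success), p = 0.47.
P(Y = 6) = (1−p)^5 · p = 0.04182 · 0.47 = 0.01966

0.020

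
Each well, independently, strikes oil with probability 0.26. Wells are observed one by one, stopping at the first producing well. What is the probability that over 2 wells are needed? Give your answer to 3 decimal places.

0.548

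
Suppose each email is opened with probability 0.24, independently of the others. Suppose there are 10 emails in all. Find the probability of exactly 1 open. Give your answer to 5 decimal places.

0.20302

X ~ Binomial(n=10, p=0.24).
P(X=1) = C(10,1) · p^1 · (1−p)^9
= 10 · 0.24 · 0.084591 = 0.2030175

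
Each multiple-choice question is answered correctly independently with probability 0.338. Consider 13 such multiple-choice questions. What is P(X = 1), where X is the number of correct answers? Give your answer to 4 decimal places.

X ~ Binomial(n=13, p=0.338).
P(X=1) = C(13,1) · p^1 · (1−p)^12
= 13 · 0.338 · 0.0070843 = 0.031128

0.0311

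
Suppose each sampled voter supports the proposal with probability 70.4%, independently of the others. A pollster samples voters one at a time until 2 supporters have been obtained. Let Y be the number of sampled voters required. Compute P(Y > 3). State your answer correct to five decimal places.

0.21098

Needing more than 3 sampled voters ⇔ fewer than 2 successes in the first 3. With X ~ Binomial(3, 0.704), P(Y > 3) = P(X ≤ 1).
  k=0: C(3,0)·0.704^0·0.296^3 = 0.0259343
  k=1: C(3,1)·0.704^1·0.296^2 = 0.1850450
P(X ≤ 1) = 0.2109793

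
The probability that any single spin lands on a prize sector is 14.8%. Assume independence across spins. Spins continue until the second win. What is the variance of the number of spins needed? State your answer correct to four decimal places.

Y = total spins until the second success; negative binomial with r=2, p=0.148.
Var(Y) = r(1−p)/p² = 2·0.852 / 0.148² = 77.794010

77.7940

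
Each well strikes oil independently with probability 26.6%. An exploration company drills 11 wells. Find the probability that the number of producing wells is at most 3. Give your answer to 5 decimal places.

0.66842

X ~ Binomial(11, 0.266); P(X ≤ 3) = Σ C(11,k) p^k (1−p)^(11−k) over k:
  k=0: C(11,0)·0.266^0·0.734^11 = 0.0333163
  k=1: C(11,1)·0.266^1·0.734^10 = 0.1328113
  k=2: C(11,2)·0.266^2·0.734^9 = 0.2406526
  k=3: C(11,3)·0.266^3·0.734^8 = 0.2616359
Total = 0.6684160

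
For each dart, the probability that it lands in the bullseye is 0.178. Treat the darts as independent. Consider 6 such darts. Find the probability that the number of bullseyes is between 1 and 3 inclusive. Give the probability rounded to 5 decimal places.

X ~ Binomial(6, 0.178); P(1 ≤ X ≤ 3) = Σ C(6,k) p^k (1−p)^(6−k) over k:
  k=1: C(6,1)·0.178^1·0.822^5 = 0.4008024
  k=2: C(6,2)·0.178^2·0.822^4 = 0.2169794
  k=3: C(6,3)·0.178^3·0.822^3 = 0.0626477
Total = 0.6804296

0.68043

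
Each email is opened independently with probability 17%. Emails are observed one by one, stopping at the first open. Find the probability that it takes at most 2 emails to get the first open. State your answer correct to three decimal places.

Y = number of emails to the first success; geometric, p = 0.17.
P(Y ≤ 2) = 1 − (1−p)^2 = 1 − 0.68890 = 0.31110

0.311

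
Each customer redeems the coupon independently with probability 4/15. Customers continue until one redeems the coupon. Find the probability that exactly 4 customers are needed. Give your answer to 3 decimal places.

Geometric (trials to first success), p = 0.266667.
P(Y = 4) = (1−p)^3 · p = 0.39437 · 0.266667 = 0.10517

0.105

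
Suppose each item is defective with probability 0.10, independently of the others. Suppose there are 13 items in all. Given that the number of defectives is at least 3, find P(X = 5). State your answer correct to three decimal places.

0.041

X ~ Binomial(13, 0.10). Want P(X=5 | X≥3) = P(X=5) / P(X≥3).
P(X=5) = C(13,5)·0.10^5·0.90^8 = 0.00554
P(X≥3) = 1 − 0.25419 − 0.36716 − 0.24477 = 0.13388
Ratio = 0.00554 / 0.13388 = 0.04138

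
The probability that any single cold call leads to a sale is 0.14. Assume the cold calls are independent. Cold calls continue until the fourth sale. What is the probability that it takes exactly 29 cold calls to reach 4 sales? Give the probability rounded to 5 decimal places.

0.02899

Y = trial on which the fourth success occurs; negative binomial, r=4, p=0.14.
P(Y=29) = C(28,3) · p^4 · (1−p)^25
= 3276 · 0.00038416 · 0.023039 = 0.0289946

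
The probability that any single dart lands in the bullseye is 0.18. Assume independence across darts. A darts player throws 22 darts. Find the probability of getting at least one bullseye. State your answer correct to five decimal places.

0.98730

P(at least one) = 1 − P(none) = 1 − (1 − 0.18)^22
= 1 − 0.0127030 = 0.9872970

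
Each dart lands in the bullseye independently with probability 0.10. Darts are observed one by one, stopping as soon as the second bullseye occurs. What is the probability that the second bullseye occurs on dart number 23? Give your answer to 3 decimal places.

0.024

Y = trial on which the second success occurs; negative binomial, r=2, p=0.10.
P(Y=23) = C(22,1) · p^2 · (1−p)^21
= 22 · 0.01 · 0.10942 = 0.02407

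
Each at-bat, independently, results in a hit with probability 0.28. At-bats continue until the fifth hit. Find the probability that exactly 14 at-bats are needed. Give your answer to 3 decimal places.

0.064

Y = trial on which the fifth success occurs; negative binomial, r=5, p=0.28.
P(Y=14) = C(13,4) · p^5 · (1−p)^9
= 715 · 0.001721 · 0.051999 = 0.06399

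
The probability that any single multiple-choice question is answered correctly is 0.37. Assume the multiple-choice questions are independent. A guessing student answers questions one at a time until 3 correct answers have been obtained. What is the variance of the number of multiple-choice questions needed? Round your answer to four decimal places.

Y = total multiple-choice questions until the third success; negative binomial with r=3, p=0.37.
Var(Y) = r(1−p)/p² = 3·0.63 / 0.37² = 13.805698

13.8057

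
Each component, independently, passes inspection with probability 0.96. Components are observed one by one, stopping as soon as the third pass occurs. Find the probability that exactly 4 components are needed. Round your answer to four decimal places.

0.1062

Y = trial on which the third success occurs; negative binomial, r=3, p=0.96.
P(Y=4) = C(3,2) · p^3 · (1−p)^1
= 3 · 0.88474 · 0.04 = 0.106168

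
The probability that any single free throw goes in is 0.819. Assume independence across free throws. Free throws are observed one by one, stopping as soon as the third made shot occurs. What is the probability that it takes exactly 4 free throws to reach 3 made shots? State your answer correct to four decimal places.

0.2983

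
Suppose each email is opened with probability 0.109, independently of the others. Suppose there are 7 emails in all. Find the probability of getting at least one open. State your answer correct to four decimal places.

P(at least one) = 1 − P(none) = 1 − (1 − 0.109)^7
= 1 − 0.445804 = 0.554196

0.5542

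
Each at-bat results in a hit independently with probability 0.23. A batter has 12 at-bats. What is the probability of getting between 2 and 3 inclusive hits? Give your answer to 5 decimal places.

X ~ Binomial(12, 0.23); P(2 ≤ X ≤ 3) = Σ C(12,k) p^k (1−p)^(12−k) over k:
  k=2: C(12,2)·0.23^2·0.77^10 = 0.2558037
  k=3: C(12,3)·0.23^3·0.77^9 = 0.2546963
Total = 0.5105001

0.51050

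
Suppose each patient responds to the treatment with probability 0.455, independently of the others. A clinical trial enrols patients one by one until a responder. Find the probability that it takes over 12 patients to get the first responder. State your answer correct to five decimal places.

Y = number of patients to the first success; geometric, p = 0.455.
P(Y > 12) = P(first 12 all fail) = (1−p)^12 = 0.0006867

0.00069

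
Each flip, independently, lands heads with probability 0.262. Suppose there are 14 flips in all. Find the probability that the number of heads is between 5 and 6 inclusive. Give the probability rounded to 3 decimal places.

0.246

X ~ Binomial(14, 0.262); P(5 ≤ X ≤ 6) = Σ C(14,k) p^k (1−p)^(14−k) over k:
  k=5: C(14,5)·0.262^5·0.738^9 = 0.16050
  k=6: C(14,6)·0.262^6·0.738^8 = 0.08547
Total = 0.24597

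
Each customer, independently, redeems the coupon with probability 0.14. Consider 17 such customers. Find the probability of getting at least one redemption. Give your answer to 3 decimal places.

P(at least one) = 1 − P(none) = 1 − (1 − 0.14)^17
= 1 − 0.07700 = 0.92300

0.923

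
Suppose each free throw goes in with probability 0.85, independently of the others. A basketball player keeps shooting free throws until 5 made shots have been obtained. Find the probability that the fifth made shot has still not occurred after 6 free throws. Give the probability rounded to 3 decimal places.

Needing more than 6 free throws ⇔ fewer than 5 successes in the first 6. With X ~ Binomial(6, 0.85), P(Y > 6) = P(X ≤ 4).
  k=0: C(6,0)·0.85^0·0.15^6 = 0.00001
  k=1: C(6,1)·0.85^1·0.15^5 = 0.00039
  k=2: C(6,2)·0.85^2·0.15^4 = 0.00549
  k=3: C(6,3)·0.85^3·0.15^3 = 0.04145
  k=4: C(6,4)·0.85^4·0.15^2 = 0.17618
P(X ≤ 4) = 0.22352

0.224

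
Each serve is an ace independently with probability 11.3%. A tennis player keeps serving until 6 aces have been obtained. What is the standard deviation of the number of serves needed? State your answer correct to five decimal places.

20.41545

Y = total serves until the sixth success; negative binomial with r=6, p=0.113.
SD(Y) = √[r(1−p)/p²] = √(416.7906649) = 20.4154516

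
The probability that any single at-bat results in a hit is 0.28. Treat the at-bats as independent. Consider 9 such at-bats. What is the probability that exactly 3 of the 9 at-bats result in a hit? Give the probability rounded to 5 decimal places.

X ~ Binomial(n=9, p=0.28).
P(X=3) = C(9,3) · p^3 · (1−p)^6
= 84 · 0.021952 · 0.13931 = 0.2568907

0.25689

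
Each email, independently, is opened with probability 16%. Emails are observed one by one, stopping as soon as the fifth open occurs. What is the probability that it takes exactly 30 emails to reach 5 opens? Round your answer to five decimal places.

Y = trial on which the fifth success occurs; negative binomial, r=5, p=0.16.
P(Y=30) = C(29,4) · p^5 · (1−p)^25
= 23751 · 0.00010486 · 0.012793 = 0.0318613

0.03186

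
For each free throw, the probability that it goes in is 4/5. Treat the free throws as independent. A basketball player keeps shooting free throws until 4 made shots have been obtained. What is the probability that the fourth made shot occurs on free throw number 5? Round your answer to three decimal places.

Y = trial on which the fourth success occurs; negative binomial, r=4, p=0.80.
P(Y=5) = C(4,3) · p^4 · (1−p)^1
= 4 · 0.4096 · 0.2 = 0.32768

0.328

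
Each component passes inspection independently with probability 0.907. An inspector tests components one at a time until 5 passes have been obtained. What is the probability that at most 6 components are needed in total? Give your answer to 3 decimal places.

Finishing within 6 components ⇔ at least 5 successes in the first 6. With X ~ Binomial(6, 0.907), P(Y ≤ 6) = 1 − P(X ≤ 4).
  k=0: C(6,0)·0.907^0·0.093^6 = 0.00000
  k=1: C(6,1)·0.907^1·0.093^5 = 0.00004
  k=2: C(6,2)·0.907^2·0.093^4 = 0.00092
  k=3: C(6,3)·0.907^3·0.093^3 = 0.01200
  k=4: C(6,4)·0.907^4·0.093^2 = 0.08780
1 − 0.10076 = 0.89924

0.899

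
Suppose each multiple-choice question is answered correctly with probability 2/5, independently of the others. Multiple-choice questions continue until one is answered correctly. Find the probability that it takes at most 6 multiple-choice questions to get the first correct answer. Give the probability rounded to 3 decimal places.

Y = number of multiple-choice questions to the first success; geometric, p = 0.40.
P(Y ≤ 6) = 1 − (1−p)^6 = 1 − 0.04666 = 0.95334

0.953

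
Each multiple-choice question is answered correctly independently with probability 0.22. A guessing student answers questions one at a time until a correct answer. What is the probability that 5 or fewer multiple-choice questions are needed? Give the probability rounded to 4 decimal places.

Y = number of multiple-choice questions to the first success; geometric, p = 0.22.
P(Y ≤ 5) = 1 − (1−p)^5 = 1 − 0.288717 = 0.711283

0.7113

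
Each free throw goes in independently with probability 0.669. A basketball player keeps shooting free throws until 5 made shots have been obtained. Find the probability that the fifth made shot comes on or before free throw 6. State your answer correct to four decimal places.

0.3558

Finishing within 6 free throws ⇔ at least 5 successes in the first 6. With X ~ Binomial(6, 0.669), P(Y ≤ 6) = 1 − P(X ≤ 4).
  k=0: C(6,0)·0.669^0·0.331^6 = 0.001315
  k=1: C(6,1)·0.669^1·0.331^5 = 0.015948
  k=2: C(6,2)·0.669^2·0.331^4 = 0.080585
  k=3: C(6,3)·0.669^3·0.331^3 = 0.217166
  k=4: C(6,4)·0.669^4·0.331^2 = 0.329194
1 − 0.644209 = 0.355791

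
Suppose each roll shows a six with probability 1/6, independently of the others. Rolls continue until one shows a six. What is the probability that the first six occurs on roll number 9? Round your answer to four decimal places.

Geometric (trials to first success), p = 0.166667.
P(Y = 9) = (1−p)^8 · p = 0.23257 · 0.166667 = 0.038761

0.0388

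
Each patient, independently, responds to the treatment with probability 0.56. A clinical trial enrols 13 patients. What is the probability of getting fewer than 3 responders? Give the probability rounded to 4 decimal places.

0.0033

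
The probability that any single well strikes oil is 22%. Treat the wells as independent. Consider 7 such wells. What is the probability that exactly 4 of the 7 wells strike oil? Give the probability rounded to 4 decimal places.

0.0389

X ~ Binomial(n=7, p=0.22).
P(X=4) = C(7,4) · p^4 · (1−p)^3
= 35 · 0.0023426 · 0.47455 = 0.038908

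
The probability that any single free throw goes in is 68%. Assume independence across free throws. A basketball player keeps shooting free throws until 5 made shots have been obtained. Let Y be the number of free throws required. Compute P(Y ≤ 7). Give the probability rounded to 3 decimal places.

Finishing within 7 free throws ⇔ at least 5 successes in the first 7. With X ~ Binomial(7, 0.68), P(Y ≤ 7) = 1 − P(X ≤ 4).
  k=0: C(7,0)·0.68^0·0.32^7 = 0.00034
  k=1: C(7,1)·0.68^1·0.32^6 = 0.00511
  k=2: C(7,2)·0.68^2·0.32^5 = 0.03258
  k=3: C(7,3)·0.68^3·0.32^4 = 0.11540
  k=4: C(7,4)·0.68^4·0.32^3 = 0.24522
1 − 0.39865 = 0.60135

0.601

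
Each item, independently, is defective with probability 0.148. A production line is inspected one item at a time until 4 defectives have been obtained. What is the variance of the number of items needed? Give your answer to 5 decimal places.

155.58802

Y = total items until the fourth success; negative binomial with r=4, p=0.148.
Var(Y) = r(1−p)/p² = 4·0.852 / 0.148² = 155.5880205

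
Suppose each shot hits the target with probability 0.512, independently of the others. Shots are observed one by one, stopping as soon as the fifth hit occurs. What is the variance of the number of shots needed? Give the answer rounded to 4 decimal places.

Y = total shots until the fifth success; negative binomial with r=5, p=0.512.
Var(Y) = r(1−p)/p² = 5·0.488 / 0.512² = 9.307861

9.3079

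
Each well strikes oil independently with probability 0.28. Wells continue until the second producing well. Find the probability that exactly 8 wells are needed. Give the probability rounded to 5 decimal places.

0.07646

Y = trial on which the second success occurs; negative binomial, r=2, p=0.28.
P(Y=8) = C(7,1) · p^2 · (1−p)^6
= 7 · 0.0784 · 0.13931 = 0.0764556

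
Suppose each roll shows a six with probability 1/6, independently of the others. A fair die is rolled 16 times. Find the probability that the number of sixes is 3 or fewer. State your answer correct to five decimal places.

0.72910

X ~ Binomial(16, 0.166667); P(X ≤ 3) = Σ C(16,k) p^k (1−p)^(16−k) over k:
  k=0: C(16,0)·0.166667^0·0.833333^16 = 0.0540879
  k=1: C(16,1)·0.166667^1·0.833333^15 = 0.1730813
  k=2: C(16,2)·0.166667^2·0.833333^14 = 0.2596219
  k=3: C(16,3)·0.166667^3·0.833333^13 = 0.2423138
Total = 0.7291048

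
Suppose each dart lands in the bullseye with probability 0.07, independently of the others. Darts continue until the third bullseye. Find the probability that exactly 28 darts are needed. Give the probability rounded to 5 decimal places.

0.01962

Y = trial on which the third success occurs; negative binomial, r=3, p=0.07.
P(Y=28) = C(27,2) · p^3 · (1−p)^25
= 351 · 0.000343 · 0.16296 = 0.0196189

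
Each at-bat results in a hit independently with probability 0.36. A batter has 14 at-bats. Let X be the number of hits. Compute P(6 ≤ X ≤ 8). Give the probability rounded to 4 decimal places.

0.3605

X ~ Binomial(14, 0.36); P(6 ≤ X ≤ 8) = Σ C(14,k) p^k (1−p)^(14−k) over k:
  k=6: C(14,6)·0.36^6·0.64^8 = 0.183997
  k=7: C(14,7)·0.36^7·0.64^7 = 0.118284
  k=8: C(14,8)·0.36^8·0.64^6 = 0.058218
Total = 0.360498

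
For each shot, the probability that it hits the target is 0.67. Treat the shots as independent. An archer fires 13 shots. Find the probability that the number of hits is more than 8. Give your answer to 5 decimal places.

X ~ Binomial(13, 0.67); P(X ≥ 9) = Σ C(13,k) p^k (1−p)^(13−k) over k:
  k=9: C(13,9)·0.67^9·0.33^4 = 0.2306933
  k=10: C(13,10)·0.67^10·0.33^3 = 0.1873509
  k=11: C(13,11)·0.67^11·0.33^2 = 0.1037398
  k=12: C(13,12)·0.67^12·0.33^1 = 0.0351039
  k=13: C(13,13)·0.67^13·0.33^0 = 0.0054824
Total = 0.5623703

0.56237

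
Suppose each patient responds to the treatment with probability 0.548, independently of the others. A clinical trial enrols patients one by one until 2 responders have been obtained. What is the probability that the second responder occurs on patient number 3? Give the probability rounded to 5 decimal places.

0.27147

Y = trial on which the second success occurs; negative binomial, r=2, p=0.548.
P(Y=3) = C(2,1) · p^2 · (1−p)^1
= 2 · 0.3003 · 0.452 = 0.2714748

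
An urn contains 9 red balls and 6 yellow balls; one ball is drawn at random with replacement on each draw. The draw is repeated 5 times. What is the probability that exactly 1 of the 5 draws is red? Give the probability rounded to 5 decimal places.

0.07680

X ~ Binomial(n=5, p=0.60).
P(X=1) = C(5,1) · p^1 · (1−p)^4
= 5 · 0.6 · 0.0256 = 0.0768000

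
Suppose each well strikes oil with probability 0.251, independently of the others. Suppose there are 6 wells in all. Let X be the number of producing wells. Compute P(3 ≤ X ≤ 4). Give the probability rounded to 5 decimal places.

X ~ Binomial(6, 0.251); P(3 ≤ X ≤ 4) = Σ C(6,k) p^k (1−p)^(6−k) over k:
  k=3: C(6,3)·0.251^3·0.749^3 = 0.1328913
  k=4: C(6,4)·0.251^4·0.749^2 = 0.0334003
Total = 0.1662916

0.16629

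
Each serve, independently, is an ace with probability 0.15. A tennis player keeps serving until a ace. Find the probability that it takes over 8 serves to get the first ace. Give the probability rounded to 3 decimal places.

Y = number of serves to the first success; geometric, p = 0.15.
P(Y > 8) = P(first 8 all fail) = (1−p)^8 = 0.27249

0.272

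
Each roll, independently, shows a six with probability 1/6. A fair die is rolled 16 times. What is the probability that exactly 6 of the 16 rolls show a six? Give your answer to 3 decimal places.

0.028

X ~ Binomial(n=16, p=0.166667).
P(X=6) = C(16,6) · p^6 · (1−p)^10
= 8008 · 2.1433e-05 · 0.16151 = 0.02772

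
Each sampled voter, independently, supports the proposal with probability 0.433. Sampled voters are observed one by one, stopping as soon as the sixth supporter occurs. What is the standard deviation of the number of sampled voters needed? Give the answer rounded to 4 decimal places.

4.2597

Y = total sampled voters until the sixth success; negative binomial with r=6, p=0.433.
SD(Y) = √[r(1−p)/p²] = √(18.145065) = 4.259702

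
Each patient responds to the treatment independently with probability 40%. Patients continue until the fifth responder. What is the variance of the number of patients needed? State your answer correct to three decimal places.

Y = total patients until the fifth success; negative binomial with r=5, p=0.40.
Var(Y) = r(1−p)/p² = 5·0.60 / 0.40² = 18.75000

18.750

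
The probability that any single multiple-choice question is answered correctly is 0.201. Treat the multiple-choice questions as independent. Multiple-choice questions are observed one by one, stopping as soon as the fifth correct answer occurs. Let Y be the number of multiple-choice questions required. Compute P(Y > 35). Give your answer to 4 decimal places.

Needing more than 35 multiple-choice questions ⇔ fewer than 5 successes in the first 35. With X ~ Binomial(35, 0.201), P(Y > 35) = P(X ≤ 4).
  k=0: C(35,0)·0.201^0·0.799^35 = 0.000388
  k=1: C(35,1)·0.201^1·0.799^34 = 0.003419
  k=2: C(35,2)·0.201^2·0.799^33 = 0.014620
  k=3: C(35,3)·0.201^3·0.799^32 = 0.040457
  k=4: C(35,4)·0.201^4·0.799^31 = 0.081421
P(X ≤ 4) = 0.140305

0.1403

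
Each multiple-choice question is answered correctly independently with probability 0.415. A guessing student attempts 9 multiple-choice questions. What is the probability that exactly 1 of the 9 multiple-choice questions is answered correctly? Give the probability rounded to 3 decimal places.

X ~ Binomial(n=9, p=0.415).
P(X=1) = C(9,1) · p^1 · (1−p)^8
= 9 · 0.415 · 0.013717 = 0.05123

0.051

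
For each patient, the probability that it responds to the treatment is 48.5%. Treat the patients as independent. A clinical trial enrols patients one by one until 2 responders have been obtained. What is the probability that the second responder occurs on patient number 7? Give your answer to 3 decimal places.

0.051

Y = trial on which the second success occurs; negative binomial, r=2, p=0.485.
P(Y=7) = C(6,1) · p^2 · (1−p)^5
= 6 · 0.23522 · 0.036227 = 0.05113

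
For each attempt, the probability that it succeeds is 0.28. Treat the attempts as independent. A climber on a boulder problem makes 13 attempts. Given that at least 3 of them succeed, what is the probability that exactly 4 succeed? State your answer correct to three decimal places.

0.304

X ~ Binomial(13, 0.28). Want P(X=4 | X≥3) = P(X=4) / P(X≥3).
P(X=4) = C(13,4)·0.28^4·0.72^9 = 0.22852
P(X≥3) = 1 − 0.01397 − 0.07065 − 0.16484 = 0.75054
Ratio = 0.22852 / 0.75054 = 0.30448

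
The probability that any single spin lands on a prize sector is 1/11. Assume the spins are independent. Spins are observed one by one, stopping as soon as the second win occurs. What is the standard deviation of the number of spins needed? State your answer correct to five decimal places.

14.83240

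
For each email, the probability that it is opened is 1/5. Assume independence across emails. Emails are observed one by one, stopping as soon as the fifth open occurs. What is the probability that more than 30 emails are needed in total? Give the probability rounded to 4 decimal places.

Needing more than 30 emails ⇔ fewer than 5 successes in the first 30. With X ~ Binomial(30, 0.20), P(Y > 30) = P(X ≤ 4).
  k=0: C(30,0)·0.20^0·0.80^30 = 0.001238
  k=1: C(30,1)·0.20^1·0.80^29 = 0.009285
  k=2: C(30,2)·0.20^2·0.80^28 = 0.033656
  k=3: C(30,3)·0.20^3·0.80^27 = 0.078532
  k=4: C(30,4)·0.20^4·0.80^26 = 0.132522
P(X ≤ 4) = 0.255233

0.2552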